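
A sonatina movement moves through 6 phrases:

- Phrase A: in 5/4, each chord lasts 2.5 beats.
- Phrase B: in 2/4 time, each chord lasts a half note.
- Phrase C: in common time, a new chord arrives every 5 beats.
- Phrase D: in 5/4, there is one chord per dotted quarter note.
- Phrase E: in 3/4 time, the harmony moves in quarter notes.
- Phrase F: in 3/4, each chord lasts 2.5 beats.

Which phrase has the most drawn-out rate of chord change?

Phrase C

A: 5 beats/bar ÷ 2.5 beats/chord = 2 chords/bar.
B: 2 beats/bar ÷ 2 beats/chord = 1 chord/bar.
C: 4 beats/bar ÷ 5 beats/chord = 0.8 chords/bar.
D: 5 beats/bar ÷ 1.5 beats/chord = 10/3 chords/bar.
E: 3 beats/bar ÷ 1 beat/chord = 3 chords/bar.
F: 3 beats/bar ÷ 2.5 beats/chord = 1.2 chords/bar.
Slowest is C at 0.8 chords/bar.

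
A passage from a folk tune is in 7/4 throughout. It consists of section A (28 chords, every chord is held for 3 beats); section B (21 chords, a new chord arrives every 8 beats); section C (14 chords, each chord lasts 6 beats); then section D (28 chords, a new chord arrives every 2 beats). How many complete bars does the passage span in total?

A: 28 × 3 = 84 beats = 12 bars.
B: 21 × 8 = 168 beats = 24 bars.
C: 14 × 6 = 84 beats = 12 bars.
D: 28 × 2 = 56 beats = 8 bars.
Total: 12 + 24 + 12 + 8 = 56 bars.

56 bars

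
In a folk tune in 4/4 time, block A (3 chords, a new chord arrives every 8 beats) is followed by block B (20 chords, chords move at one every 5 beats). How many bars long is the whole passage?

31 bars

A: 3 × 8 = 24 beats = 6 bars.
B: 20 × 5 = 100 beats = 25 bars.
Total: 6 + 25 = 31 bars.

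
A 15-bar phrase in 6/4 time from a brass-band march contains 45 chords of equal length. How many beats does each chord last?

2 beats

15 bars × 6 beats/bar = 90 beats total.
90 beats ÷ 45 chords = 2 beats per chord.
(That is a half note.)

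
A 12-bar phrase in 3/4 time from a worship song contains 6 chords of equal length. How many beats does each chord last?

12 bars × 3 beats/bar = 36 beats total.
36 beats ÷ 6 chords = 6 beats per chord.

6 beats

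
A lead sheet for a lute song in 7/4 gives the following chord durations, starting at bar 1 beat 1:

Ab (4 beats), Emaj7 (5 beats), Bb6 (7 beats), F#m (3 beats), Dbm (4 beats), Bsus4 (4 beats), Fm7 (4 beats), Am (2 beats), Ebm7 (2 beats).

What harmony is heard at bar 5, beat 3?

Fm7

Beat 3 of bar 5 is beat (5−1)×7 + 3 = 31 overall.
Running totals: Ab ends at 4, Emaj7 ends at 9, Bb6 ends at 16, F#m ends at 19, Dbm ends at 23, Bsus4 ends at 27, Fm7 ends at 31.
Beat 31 falls within Fm7.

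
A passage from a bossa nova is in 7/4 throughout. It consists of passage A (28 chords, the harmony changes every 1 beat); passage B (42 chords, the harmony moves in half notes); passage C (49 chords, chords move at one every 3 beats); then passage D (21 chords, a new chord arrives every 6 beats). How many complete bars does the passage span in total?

A: 28 × 1 = 28 beats = 4 bars.
B: 42 × 2 = 84 beats = 12 bars.
C: 49 × 3 = 147 beats = 21 bars.
D: 21 × 6 = 126 beats = 18 bars.
Total: 4 + 12 + 21 + 18 = 55 bars.

55 bars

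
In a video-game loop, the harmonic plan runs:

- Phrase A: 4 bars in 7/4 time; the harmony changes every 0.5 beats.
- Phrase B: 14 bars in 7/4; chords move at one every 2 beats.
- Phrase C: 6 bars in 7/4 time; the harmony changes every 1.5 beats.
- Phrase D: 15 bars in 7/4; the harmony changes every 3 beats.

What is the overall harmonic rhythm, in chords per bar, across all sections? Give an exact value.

56/13 chords per bar

A: 4 × 7 = 28 beats ÷ 0.5 = 56 chords.
B: 14 × 7 = 98 beats ÷ 2 = 49 chords.
C: 6 × 7 = 42 beats ÷ 1.5 = 28 chords.
D: 15 × 7 = 105 beats ÷ 3 = 35 chords.
Overall: 168 chords over 39 bars → 168/39 = 56/13 chords per bar.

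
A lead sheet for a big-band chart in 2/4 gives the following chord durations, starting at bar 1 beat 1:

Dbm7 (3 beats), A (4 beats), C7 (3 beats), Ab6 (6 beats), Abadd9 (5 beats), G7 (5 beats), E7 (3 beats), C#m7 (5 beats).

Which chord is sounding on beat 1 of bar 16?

C#m7

Beat 1 of bar 16 is beat (16−1)×2 + 1 = 31 overall.
Running totals: Dbm7 ends at 3, A ends at 7, C7 ends at 10, Ab6 ends at 16, Abadd9 ends at 21, G7 ends at 26, E7 ends at 29, C#m7 ends at 34.
Beat 31 falls within C#m7.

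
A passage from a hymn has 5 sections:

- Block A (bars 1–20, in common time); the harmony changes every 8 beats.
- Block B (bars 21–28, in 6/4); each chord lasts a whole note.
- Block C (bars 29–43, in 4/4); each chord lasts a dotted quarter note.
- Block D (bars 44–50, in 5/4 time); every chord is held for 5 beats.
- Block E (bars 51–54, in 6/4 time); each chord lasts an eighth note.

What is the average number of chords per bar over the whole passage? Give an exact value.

13/6 chords per bar

A: 20 bars of 4 beats is 80 beats; at 8 beats each that's 10 chords.
B: 8 bars of 6 beats is 48 beats; at 4 beats each that's 12 chords.
C: 15 bars of 4 beats is 60 beats; at 1.5 beats each that's 40 chords.
D: 7 bars of 5 beats is 35 beats; at 5 beats each that's 7 chords.
E: 4 bars of 6 beats is 24 beats; at 0.5 beats each that's 48 chords.
Overall: 117 chords over 54 bars → 117/54 = 13/6 chords per bar.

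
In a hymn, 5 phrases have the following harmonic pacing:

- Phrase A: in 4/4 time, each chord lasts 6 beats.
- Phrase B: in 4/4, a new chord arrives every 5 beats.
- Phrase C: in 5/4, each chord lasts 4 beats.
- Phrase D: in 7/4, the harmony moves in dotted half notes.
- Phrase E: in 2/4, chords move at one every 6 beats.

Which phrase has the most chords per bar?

A: 4 beats/bar ÷ 6 beats/chord = 2/3 chords/bar.
B: 4 beats/bar ÷ 5 beats/chord = 0.8 chords/bar.
C: 5 beats/bar ÷ 4 beats/chord = 1.25 chords/bar.
D: 7 beats/bar ÷ 3 beats/chord = 7/3 chords/bar.
E: 2 beats/bar ÷ 6 beats/chord = 1/3 chords/bar.
Fastest is D at 7/3 chords/bar.

Phrase D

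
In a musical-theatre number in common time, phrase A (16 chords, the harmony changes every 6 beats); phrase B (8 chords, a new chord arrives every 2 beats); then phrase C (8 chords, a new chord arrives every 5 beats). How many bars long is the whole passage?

A: 16 × 6 = 96 beats = 24 bars.
B: 8 × 2 = 16 beats = 4 bars.
C: 8 × 5 = 40 beats = 10 bars.
Total: 24 + 4 + 10 = 38 bars.

38 bars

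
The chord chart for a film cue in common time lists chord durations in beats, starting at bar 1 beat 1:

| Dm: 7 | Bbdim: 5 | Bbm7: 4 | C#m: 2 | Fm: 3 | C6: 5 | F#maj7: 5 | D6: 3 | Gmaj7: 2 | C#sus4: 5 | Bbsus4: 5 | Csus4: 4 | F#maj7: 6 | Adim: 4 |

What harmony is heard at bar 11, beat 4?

Bbsus4

Beat 4 of bar 11 is beat (11−1)×4 + 4 = 44 overall.
Running totals: Dm ends at 7, Bbdim ends at 12, Bbm7 ends at 16, C#m ends at 18, Fm ends at 21, C6 ends at 26, F#maj7 ends at 31, D6 ends at 34, Gmaj7 ends at 36, C#sus4 ends at 41, Bbsus4 ends at 46.
Beat 44 falls within Bbsus4.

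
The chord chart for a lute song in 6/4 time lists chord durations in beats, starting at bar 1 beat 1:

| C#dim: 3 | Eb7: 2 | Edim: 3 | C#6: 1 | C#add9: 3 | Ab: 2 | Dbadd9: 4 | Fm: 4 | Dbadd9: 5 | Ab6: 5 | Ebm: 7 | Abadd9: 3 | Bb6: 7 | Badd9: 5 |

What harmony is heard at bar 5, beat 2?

Beat 2 of bar 5 is beat (5−1)×6 + 2 = 26 overall.
Running totals: C#dim ends at 3, Eb7 ends at 5, Edim ends at 8, C#6 ends at 9, C#add9 ends at 12, Ab ends at 14, Dbadd9 ends at 18, Fm ends at 22, Dbadd9 ends at 27.
Beat 26 falls within Dbadd9.

Dbadd9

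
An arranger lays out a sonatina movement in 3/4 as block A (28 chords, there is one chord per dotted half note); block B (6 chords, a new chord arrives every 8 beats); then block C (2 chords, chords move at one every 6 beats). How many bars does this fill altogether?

A: 28 × 3 = 84 beats = 28 bars.
B: 6 × 8 = 48 beats = 16 bars.
C: 2 × 6 = 12 beats = 4 bars.
Total: 28 + 16 + 4 = 48 bars.

48 bars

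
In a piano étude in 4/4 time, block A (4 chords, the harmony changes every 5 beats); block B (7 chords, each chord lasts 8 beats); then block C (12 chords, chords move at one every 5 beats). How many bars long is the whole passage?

A: 4 × 5 = 20 beats = 5 bars.
B: 7 × 8 = 56 beats = 14 bars.
C: 12 × 5 = 60 beats = 15 bars.
Total: 5 + 14 + 15 = 34 bars.

34 bars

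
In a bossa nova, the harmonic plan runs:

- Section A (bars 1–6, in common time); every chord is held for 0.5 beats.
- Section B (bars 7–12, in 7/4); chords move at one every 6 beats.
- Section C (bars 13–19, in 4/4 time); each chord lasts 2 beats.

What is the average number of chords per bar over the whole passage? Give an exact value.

69/19 chords per bar

A: 6 × 4 = 24 beats ÷ 0.5 = 48 chords.
B: 6 × 7 = 42 beats ÷ 6 = 7 chords.
C: 7 × 4 = 28 beats ÷ 2 = 14 chords.
Overall: 69 chords over 19 bars → 69/19 = 69/19 chords per bar.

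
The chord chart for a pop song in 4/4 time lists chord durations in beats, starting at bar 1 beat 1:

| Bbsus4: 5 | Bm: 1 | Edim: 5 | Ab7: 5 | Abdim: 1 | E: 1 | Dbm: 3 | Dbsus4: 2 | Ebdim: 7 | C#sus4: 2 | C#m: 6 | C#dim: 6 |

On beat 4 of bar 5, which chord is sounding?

Beat 4 of bar 5 is beat (5−1)×4 + 4 = 20 overall.
Running totals: Bbsus4 ends at 5, Bm ends at 6, Edim ends at 11, Ab7 ends at 16, Abdim ends at 17, E ends at 18, Dbm ends at 21.
Beat 20 falls within Dbm.

Dbm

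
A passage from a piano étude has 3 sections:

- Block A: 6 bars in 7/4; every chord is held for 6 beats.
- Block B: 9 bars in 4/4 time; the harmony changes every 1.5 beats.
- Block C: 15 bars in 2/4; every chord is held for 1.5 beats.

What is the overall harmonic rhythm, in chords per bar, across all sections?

1.7 chords per bar

A: 6 bars of 7 beats is 42 beats; at 6 beats each that's 7 chords.
B: 9 bars of 4 beats is 36 beats; at 1.5 beats each that's 24 chords.
C: 15 bars of 2 beats is 30 beats; at 1.5 beats each that's 20 chords.
Overall: 51 chords over 30 bars → 51/30 = 1.7 chords per bar.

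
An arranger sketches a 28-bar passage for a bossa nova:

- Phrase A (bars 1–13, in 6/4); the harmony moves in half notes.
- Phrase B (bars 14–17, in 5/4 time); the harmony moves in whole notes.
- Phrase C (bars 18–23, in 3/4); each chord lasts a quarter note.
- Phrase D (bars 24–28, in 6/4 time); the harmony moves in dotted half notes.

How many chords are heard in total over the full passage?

72 chords

A: 13·6 = 78 beats, 78/2 = 39 chords.
B: 4·5 = 20 beats, 20/4 = 5 chords.
C: 6·3 = 18 beats, 18/1 = 18 chords.
D: 5·6 = 30 beats, 30/3 = 10 chords.
Total: 39 + 5 + 18 + 10 = 72.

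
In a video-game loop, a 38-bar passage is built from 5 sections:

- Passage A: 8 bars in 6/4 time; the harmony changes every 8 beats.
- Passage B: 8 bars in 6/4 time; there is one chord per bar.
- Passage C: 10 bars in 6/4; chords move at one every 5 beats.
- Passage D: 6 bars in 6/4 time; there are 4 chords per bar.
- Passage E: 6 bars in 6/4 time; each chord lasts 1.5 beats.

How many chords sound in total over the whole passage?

A: 8·6 = 48 beats, 48/8 = 6 chords.
B: 8·6 = 48 beats, 48/6 = 8 chords.
C: 10·6 = 60 beats, 60/5 = 12 chords.
D: 6·6 = 36 beats, 36/1.5 = 24 chords.
E: 6·6 = 36 beats, 36/1.5 = 24 chords.
Total: 6 + 8 + 12 + 24 + 24 = 74.

74 chords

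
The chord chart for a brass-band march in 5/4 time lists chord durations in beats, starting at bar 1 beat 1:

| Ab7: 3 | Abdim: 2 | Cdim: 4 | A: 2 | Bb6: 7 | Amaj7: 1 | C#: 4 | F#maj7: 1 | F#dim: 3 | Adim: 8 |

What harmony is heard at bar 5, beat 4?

Beat 4 of bar 5 is beat (5−1)×5 + 4 = 24 overall.
Running totals: Ab7 ends at 3, Abdim ends at 5, Cdim ends at 9, A ends at 11, Bb6 ends at 18, Amaj7 ends at 19, C# ends at 23, F#maj7 ends at 24.
Beat 24 falls within F#maj7.

F#maj7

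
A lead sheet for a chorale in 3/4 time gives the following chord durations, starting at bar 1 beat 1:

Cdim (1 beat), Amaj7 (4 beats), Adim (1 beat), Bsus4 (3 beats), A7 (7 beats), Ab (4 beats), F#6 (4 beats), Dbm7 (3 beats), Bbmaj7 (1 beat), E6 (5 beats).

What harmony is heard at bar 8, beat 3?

Beat 3 of bar 8 is beat (8−1)×3 + 3 = 24 overall.
Running totals: Cdim ends at 1, Amaj7 ends at 5, Adim ends at 6, Bsus4 ends at 9, A7 ends at 16, Ab ends at 20, F#6 ends at 24.
Beat 24 falls within F#6.

F#6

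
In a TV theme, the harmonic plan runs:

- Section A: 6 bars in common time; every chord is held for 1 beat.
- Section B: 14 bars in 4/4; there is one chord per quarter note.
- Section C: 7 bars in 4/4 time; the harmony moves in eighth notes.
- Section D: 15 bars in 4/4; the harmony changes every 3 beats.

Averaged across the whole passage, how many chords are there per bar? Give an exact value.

26/7 chords per bar

A: 6 bars of 4 beats is 24 beats; at 1 beat each that's 24 chords.
B: 14 bars of 4 beats is 56 beats; at 1 beat each that's 56 chords.
C: 7 bars of 4 beats is 28 beats; at 0.5 beats each that's 56 chords.
D: 15 bars of 4 beats is 60 beats; at 3 beats each that's 20 chords.
Overall: 156 chords over 42 bars → 156/42 = 26/7 chords per bar.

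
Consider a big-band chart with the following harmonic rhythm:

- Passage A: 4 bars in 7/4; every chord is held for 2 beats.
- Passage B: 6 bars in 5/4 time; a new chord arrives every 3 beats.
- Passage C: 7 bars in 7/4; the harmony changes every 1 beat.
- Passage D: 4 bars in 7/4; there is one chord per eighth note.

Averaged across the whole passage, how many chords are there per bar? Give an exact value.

43/7 chords per bar

A: 4 bars of 7 beats is 28 beats; at 2 beats each that's 14 chords.
B: 6 bars of 5 beats is 30 beats; at 3 beats each that's 10 chords.
C: 7 bars of 7 beats is 49 beats; at 1 beat each that's 49 chords.
D: 4 bars of 7 beats is 28 beats; at 0.5 beats each that's 56 chords.
Overall: 129 chords over 21 bars → 129/21 = 43/7 chords per bar.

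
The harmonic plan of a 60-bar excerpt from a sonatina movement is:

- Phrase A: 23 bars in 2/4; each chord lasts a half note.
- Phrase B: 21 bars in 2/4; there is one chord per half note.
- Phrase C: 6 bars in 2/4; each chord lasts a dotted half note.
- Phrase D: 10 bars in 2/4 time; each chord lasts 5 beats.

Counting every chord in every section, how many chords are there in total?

A has 46 beats and chords last 2 each, so 23 chords.
B has 42 beats and chords last 2 each, so 21 chords.
C has 12 beats and chords last 3 each, so 4 chords.
D has 20 beats and chords last 5 each, so 4 chords.
Total: 23 + 21 + 4 + 4 = 52.

52 chords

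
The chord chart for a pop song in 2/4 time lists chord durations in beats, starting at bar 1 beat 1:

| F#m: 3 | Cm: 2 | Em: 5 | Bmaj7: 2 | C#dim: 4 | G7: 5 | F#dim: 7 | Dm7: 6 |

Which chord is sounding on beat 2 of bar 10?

G7

Beat 2 of bar 10 is beat (10−1)×2 + 2 = 20 overall.
Running totals: F#m ends at 3, Cm ends at 5, Em ends at 10, Bmaj7 ends at 12, C#dim ends at 16, G7 ends at 21.
Beat 20 falls within G7.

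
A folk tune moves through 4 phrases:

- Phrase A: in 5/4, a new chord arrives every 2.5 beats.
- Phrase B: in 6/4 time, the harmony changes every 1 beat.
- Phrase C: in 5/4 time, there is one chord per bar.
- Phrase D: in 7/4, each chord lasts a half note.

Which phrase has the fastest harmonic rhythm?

A: 5/2.5 = 2 chords/bar.
B: 6/1 = 6 chords/bar.
C: 5/5 = 1 chord/bar.
D: 7/2 = 3.5 chords/bar.
Fastest is B at 6 chords/bar.

Phrase B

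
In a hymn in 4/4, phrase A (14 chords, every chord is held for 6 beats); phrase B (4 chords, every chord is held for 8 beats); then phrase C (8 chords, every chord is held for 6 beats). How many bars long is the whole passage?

41 bars

A: 14 × 6 = 84 beats = 21 bars.
B: 4 × 8 = 32 beats = 8 bars.
C: 8 × 6 = 48 beats = 12 bars.
Total: 21 + 8 + 12 = 41 bars.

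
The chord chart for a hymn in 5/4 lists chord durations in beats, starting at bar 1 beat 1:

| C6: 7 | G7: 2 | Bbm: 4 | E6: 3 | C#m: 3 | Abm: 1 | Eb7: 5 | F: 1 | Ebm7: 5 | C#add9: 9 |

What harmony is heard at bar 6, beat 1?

Beat 1 of bar 6 is beat (6−1)×5 + 1 = 26 overall.
Running totals: C6 ends at 7, G7 ends at 9, Bbm ends at 13, E6 ends at 16, C#m ends at 19, Abm ends at 20, Eb7 ends at 25, F ends at 26.
Beat 26 falls within F.

F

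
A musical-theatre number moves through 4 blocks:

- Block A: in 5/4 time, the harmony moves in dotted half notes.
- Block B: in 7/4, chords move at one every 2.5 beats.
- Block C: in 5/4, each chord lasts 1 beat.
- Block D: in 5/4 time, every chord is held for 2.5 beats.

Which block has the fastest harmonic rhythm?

A: each chord is 3 beats in 5/4, so 5/3 per bar.
B: each chord is 2.5 beats in 7/4, so 2.8 per bar.
C: each chord is 1 beat in 5/4, so 5 per bar.
D: each chord is 2.5 beats in 5/4, so 2 per bar.
Fastest is C at 5 chords/bar.

Block C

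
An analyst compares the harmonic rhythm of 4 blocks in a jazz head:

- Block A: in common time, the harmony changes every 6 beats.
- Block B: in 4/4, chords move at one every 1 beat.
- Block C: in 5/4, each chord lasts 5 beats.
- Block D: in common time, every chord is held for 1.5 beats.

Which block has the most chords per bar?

A: each chord is 6 beats in 4/4, so 2/3 per bar.
B: each chord is 1 beat in 4/4, so 4 per bar.
C: each chord is 5 beats in 5/4, so 1 per bar.
D: each chord is 1.5 beats in 4/4, so 8/3 per bar.
Fastest is B at 4 chords/bar.

Block B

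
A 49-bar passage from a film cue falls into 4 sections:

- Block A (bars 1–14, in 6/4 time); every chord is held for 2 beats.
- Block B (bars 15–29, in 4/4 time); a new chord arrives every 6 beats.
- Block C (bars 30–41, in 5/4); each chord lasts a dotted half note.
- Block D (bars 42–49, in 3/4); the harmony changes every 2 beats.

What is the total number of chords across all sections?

A: 14·6 = 84 beats, 84/2 = 42 chords.
B: 15·4 = 60 beats, 60/6 = 10 chords.
C: 12·5 = 60 beats, 60/3 = 20 chords.
D: 8·3 = 24 beats, 24/2 = 12 chords.
Total: 42 + 10 + 20 + 12 = 84.

84 chords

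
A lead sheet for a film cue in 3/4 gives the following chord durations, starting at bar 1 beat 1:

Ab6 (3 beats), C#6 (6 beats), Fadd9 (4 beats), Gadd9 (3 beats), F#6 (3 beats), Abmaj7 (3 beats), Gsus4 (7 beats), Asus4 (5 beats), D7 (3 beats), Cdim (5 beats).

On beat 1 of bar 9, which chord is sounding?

Beat 1 of bar 9 is beat (9−1)×3 + 1 = 25 overall.
Running totals: Ab6 ends at 3, C#6 ends at 9, Fadd9 ends at 13, Gadd9 ends at 16, F#6 ends at 19, Abmaj7 ends at 22, Gsus4 ends at 29.
Beat 25 falls within Gsus4.

Gsus4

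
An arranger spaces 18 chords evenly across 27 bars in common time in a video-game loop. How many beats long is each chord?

27 bars × 4 beats/bar = 108 beats total.
108 beats ÷ 18 chords = 6 beats per chord.

6 beats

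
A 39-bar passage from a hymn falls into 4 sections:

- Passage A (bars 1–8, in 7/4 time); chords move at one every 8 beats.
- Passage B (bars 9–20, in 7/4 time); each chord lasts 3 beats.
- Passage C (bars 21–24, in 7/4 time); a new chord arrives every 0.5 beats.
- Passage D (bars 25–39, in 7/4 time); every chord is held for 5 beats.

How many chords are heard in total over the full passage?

A has 56 beats and chords last 8 each, so 7 chords.
B has 84 beats and chords last 3 each, so 28 chords.
C has 28 beats and chords last 0.5 each, so 56 chords.
D has 105 beats and chords last 5 each, so 21 chords.
Total: 7 + 28 + 56 + 21 = 112.

112 chords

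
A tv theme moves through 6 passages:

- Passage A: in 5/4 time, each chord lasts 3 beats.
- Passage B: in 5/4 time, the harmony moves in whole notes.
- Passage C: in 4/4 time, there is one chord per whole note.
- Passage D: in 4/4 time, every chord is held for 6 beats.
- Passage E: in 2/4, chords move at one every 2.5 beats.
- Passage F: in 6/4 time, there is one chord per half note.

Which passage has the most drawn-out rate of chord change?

Passage D

A: 5 beats/bar ÷ 3 beats/chord = 5/3 chords/bar.
B: 5 beats/bar ÷ 4 beats/chord = 1.25 chords/bar.
C: 4 beats/bar ÷ 4 beats/chord = 1 chord/bar.
D: 4 beats/bar ÷ 6 beats/chord = 2/3 chords/bar.
E: 2 beats/bar ÷ 2.5 beats/chord = 0.8 chords/bar.
F: 6 beats/bar ÷ 2 beats/chord = 3 chords/bar.
Slowest is D at 2/3 chords/bar.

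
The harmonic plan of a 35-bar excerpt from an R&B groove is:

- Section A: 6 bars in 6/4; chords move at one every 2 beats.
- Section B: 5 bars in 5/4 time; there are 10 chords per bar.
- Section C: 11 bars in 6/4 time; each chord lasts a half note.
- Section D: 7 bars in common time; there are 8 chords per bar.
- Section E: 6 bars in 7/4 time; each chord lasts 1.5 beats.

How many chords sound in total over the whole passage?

A: 6 bars × 6 beats = 36 beats; 2 beats/chord → 18 chords.
B: 5 bars × 5 beats = 25 beats; 0.5 beats/chord → 50 chords.
C: 11 bars × 6 beats = 66 beats; 2 beats/chord → 33 chords.
D: 7 bars × 4 beats = 28 beats; 0.5 beats/chord → 56 chords.
E: 6 bars × 7 beats = 42 beats; 1.5 beats/chord → 28 chords.
Total: 18 + 50 + 33 + 56 + 28 = 185.

185 chords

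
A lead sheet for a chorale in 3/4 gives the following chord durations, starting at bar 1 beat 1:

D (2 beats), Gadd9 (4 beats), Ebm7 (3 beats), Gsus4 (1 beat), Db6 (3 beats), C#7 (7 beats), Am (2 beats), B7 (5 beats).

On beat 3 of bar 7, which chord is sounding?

Beat 3 of bar 7 is beat (7−1)×3 + 3 = 21 overall.
Running totals: D ends at 2, Gadd9 ends at 6, Ebm7 ends at 9, Gsus4 ends at 10, Db6 ends at 13, C#7 ends at 20, Am ends at 22.
Beat 21 falls within Am.

Am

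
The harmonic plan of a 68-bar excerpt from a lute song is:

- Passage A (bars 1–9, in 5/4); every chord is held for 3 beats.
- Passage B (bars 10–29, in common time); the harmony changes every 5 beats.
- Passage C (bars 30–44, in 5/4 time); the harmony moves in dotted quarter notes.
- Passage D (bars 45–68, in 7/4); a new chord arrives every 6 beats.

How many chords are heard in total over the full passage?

A: 9 bars × 5 beats = 45 beats; 3 beats/chord → 15 chords.
B: 20 bars × 4 beats = 80 beats; 5 beats/chord → 16 chords.
C: 15 bars × 5 beats = 75 beats; 1.5 beats/chord → 50 chords.
D: 24 bars × 7 beats = 168 beats; 6 beats/chord → 28 chords.
Total: 15 + 16 + 50 + 28 = 109.

109 chords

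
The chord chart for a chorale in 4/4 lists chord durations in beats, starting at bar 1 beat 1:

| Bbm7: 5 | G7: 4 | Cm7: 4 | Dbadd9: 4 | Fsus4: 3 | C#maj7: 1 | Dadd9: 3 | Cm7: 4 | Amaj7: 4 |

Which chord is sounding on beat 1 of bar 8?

Amaj7

Beat 1 of bar 8 is beat (8−1)×4 + 1 = 29 overall.
Running totals: Bbm7 ends at 5, G7 ends at 9, Cm7 ends at 13, Dbadd9 ends at 17, Fsus4 ends at 20, C#maj7 ends at 21, Dadd9 ends at 24, Cm7 ends at 28, Amaj7 ends at 32.
Beat 29 falls within Amaj7.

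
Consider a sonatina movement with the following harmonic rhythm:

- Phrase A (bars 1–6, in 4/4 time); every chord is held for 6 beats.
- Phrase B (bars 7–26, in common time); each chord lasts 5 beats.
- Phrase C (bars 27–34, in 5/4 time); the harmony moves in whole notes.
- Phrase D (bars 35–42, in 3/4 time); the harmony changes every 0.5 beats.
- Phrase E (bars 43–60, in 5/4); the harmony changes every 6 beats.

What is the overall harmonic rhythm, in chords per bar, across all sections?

A: 6 bars of 4 beats is 24 beats; at 6 beats each that's 4 chords.
B: 20 bars of 4 beats is 80 beats; at 5 beats each that's 16 chords.
C: 8 bars of 5 beats is 40 beats; at 4 beats each that's 10 chords.
D: 8 bars of 3 beats is 24 beats; at 0.5 beats each that's 48 chords.
E: 18 bars of 5 beats is 90 beats; at 6 beats each that's 15 chords.
Overall: 93 chords over 60 bars → 93/60 = 1.55 chords per bar.

1.55 chords per bar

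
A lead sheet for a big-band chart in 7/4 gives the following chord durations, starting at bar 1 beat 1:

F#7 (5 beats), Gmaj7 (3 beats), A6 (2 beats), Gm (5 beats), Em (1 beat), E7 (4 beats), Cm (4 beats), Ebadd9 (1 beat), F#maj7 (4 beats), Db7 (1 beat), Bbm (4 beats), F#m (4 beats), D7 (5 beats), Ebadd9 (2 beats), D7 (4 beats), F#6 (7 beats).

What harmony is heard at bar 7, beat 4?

Beat 4 of bar 7 is beat (7−1)×7 + 4 = 46 overall.
Running totals: F#7 ends at 5, Gmaj7 ends at 8, A6 ends at 10, Gm ends at 15, Em ends at 16, E7 ends at 20, Cm ends at 24, Ebadd9 ends at 25, F#maj7 ends at 29, Db7 ends at 30, Bbm ends at 34, F#m ends at 38, D7 ends at 43, Ebadd9 ends at 45, D7 ends at 49.
Beat 46 falls within D7.

D7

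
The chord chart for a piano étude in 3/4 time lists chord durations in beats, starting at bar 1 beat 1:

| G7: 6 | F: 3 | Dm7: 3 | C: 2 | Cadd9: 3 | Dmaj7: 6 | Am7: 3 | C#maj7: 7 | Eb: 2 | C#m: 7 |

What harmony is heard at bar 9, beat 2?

Beat 2 of bar 9 is beat (9−1)×3 + 2 = 26 overall.
Running totals: G7 ends at 6, F ends at 9, Dm7 ends at 12, C ends at 14, Cadd9 ends at 17, Dmaj7 ends at 23, Am7 ends at 26.
Beat 26 falls within Am7.

Am7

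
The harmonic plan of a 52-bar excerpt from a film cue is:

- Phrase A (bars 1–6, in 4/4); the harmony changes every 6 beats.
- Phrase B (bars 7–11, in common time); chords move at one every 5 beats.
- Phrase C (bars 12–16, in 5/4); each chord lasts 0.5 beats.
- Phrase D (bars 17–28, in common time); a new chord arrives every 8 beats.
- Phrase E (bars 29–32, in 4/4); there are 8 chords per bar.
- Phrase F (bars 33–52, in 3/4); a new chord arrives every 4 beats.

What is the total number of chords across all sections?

111 chords

A: 6 bars × 4 beats = 24 beats; 6 beats/chord → 4 chords.
B: 5 bars × 4 beats = 20 beats; 5 beats/chord → 4 chords.
C: 5 bars × 5 beats = 25 beats; 0.5 beats/chord → 50 chords.
D: 12 bars × 4 beats = 48 beats; 8 beats/chord → 6 chords.
E: 4 bars × 4 beats = 16 beats; 0.5 beats/chord → 32 chords.
F: 20 bars × 3 beats = 60 beats; 4 beats/chord → 15 chords.
Total: 4 + 4 + 50 + 6 + 32 + 15 = 111.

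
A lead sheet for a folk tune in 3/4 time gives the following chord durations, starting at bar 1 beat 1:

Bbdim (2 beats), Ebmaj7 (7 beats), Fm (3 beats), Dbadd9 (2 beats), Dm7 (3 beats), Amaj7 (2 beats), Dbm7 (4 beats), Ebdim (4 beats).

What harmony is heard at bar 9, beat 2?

Beat 2 of bar 9 is beat (9−1)×3 + 2 = 26 overall.
Running totals: Bbdim ends at 2, Ebmaj7 ends at 9, Fm ends at 12, Dbadd9 ends at 14, Dm7 ends at 17, Amaj7 ends at 19, Dbm7 ends at 23, Ebdim ends at 27.
Beat 26 falls within Ebdim.

Ebdim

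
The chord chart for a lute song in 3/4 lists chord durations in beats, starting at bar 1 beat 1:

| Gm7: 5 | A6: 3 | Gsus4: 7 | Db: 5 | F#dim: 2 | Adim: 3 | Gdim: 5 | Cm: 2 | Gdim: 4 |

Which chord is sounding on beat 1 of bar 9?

Adim

Beat 1 of bar 9 is beat (9−1)×3 + 1 = 25 overall.
Running totals: Gm7 ends at 5, A6 ends at 8, Gsus4 ends at 15, Db ends at 20, F#dim ends at 22, Adim ends at 25.
Beat 25 falls within Adim.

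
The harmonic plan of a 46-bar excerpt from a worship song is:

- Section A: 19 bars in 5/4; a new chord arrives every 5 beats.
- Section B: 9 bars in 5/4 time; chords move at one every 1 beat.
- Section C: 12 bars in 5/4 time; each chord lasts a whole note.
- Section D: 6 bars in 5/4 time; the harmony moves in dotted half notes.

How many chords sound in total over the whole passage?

A: 19·5 = 95 beats, 95/5 = 19 chords.
B: 9·5 = 45 beats, 45/1 = 45 chords.
C: 12·5 = 60 beats, 60/4 = 15 chords.
D: 6·5 = 30 beats, 30/3 = 10 chords.
Total: 19 + 45 + 15 + 10 = 89.

89 chords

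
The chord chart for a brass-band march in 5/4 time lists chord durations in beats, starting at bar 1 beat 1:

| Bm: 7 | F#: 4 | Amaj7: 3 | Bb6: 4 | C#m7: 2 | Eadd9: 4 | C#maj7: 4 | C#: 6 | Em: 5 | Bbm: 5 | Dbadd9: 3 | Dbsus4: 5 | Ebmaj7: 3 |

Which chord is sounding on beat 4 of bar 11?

Beat 4 of bar 11 is beat (11−1)×5 + 4 = 54 overall.
Running totals: Bm ends at 7, F# ends at 11, Amaj7 ends at 14, Bb6 ends at 18, C#m7 ends at 20, Eadd9 ends at 24, C#maj7 ends at 28, C# ends at 34, Em ends at 39, Bbm ends at 44, Dbadd9 ends at 47, Dbsus4 ends at 52, Ebmaj7 ends at 55.
Beat 54 falls within Ebmaj7.

Ebmaj7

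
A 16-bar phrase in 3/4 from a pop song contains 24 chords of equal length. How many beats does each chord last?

16 bars × 3 beats/bar = 48 beats total.
48 beats ÷ 24 chords = 2 beats per chord.
(That is a half note.)

2 beats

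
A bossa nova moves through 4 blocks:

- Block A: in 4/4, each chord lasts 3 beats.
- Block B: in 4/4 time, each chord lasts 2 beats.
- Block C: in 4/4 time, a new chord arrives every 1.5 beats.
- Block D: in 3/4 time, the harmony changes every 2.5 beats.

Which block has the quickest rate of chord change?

A: 4 beats/bar ÷ 3 beats/chord = 4/3 chords/bar.
B: 4 beats/bar ÷ 2 beats/chord = 2 chords/bar.
C: 4 beats/bar ÷ 1.5 beats/chord = 8/3 chords/bar.
D: 3 beats/bar ÷ 2.5 beats/chord = 1.2 chords/bar.
Fastest is C at 8/3 chords/bar.

Block C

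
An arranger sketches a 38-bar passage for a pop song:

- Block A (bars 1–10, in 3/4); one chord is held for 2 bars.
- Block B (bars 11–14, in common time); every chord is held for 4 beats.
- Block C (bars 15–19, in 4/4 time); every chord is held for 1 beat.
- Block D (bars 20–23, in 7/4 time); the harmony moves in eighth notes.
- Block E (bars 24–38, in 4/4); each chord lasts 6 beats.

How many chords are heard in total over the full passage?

A: 10 bars × 3 beats = 30 beats; 6 beats/chord → 5 chords.
B: 4 bars × 4 beats = 16 beats; 4 beats/chord → 4 chords.
C: 5 bars × 4 beats = 20 beats; 1 beat/chord → 20 chords.
D: 4 bars × 7 beats = 28 beats; 0.5 beats/chord → 56 chords.
E: 15 bars × 4 beats = 60 beats; 6 beats/chord → 10 chords.
Total: 5 + 4 + 20 + 56 + 10 = 95.

95 chords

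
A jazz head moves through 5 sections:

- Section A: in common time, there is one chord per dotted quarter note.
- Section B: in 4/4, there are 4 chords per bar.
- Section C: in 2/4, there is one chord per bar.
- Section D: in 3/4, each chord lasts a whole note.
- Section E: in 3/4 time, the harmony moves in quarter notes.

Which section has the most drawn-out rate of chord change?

A: 4 beats/bar ÷ 1.5 beats/chord = 8/3 chords/bar.
B: 4 beats/bar ÷ 1 beat/chord = 4 chords/bar.
C: 2 beats/bar ÷ 2 beats/chord = 1 chord/bar.
D: 3 beats/bar ÷ 4 beats/chord = 0.75 chords/bar.
E: 3 beats/bar ÷ 1 beat/chord = 3 chords/bar.
Slowest is D at 0.75 chords/bar.

Section D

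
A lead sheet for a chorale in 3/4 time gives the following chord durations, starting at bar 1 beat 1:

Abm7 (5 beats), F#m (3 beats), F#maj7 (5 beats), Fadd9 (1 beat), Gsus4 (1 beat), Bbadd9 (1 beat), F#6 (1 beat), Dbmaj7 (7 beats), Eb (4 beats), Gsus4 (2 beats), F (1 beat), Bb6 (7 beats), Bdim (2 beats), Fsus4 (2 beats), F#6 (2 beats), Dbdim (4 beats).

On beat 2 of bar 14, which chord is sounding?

Beat 2 of bar 14 is beat (14−1)×3 + 2 = 41 overall.
Running totals: Abm7 ends at 5, F#m ends at 8, F#maj7 ends at 13, Fadd9 ends at 14, Gsus4 ends at 15, Bbadd9 ends at 16, F#6 ends at 17, Dbmaj7 ends at 24, Eb ends at 28, Gsus4 ends at 30, F ends at 31, Bb6 ends at 38, Bdim ends at 40, Fsus4 ends at 42.
Beat 41 falls within Fsus4.

Fsus4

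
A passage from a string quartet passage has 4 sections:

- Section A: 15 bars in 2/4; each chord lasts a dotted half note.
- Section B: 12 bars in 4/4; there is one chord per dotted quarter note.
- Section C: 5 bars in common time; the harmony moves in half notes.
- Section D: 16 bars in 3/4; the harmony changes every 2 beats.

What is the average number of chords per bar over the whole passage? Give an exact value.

19/12 chords per bar

A: 15 bars of 2 beats is 30 beats; at 3 beats each that's 10 chords.
B: 12 bars of 4 beats is 48 beats; at 1.5 beats each that's 32 chords.
C: 5 bars of 4 beats is 20 beats; at 2 beats each that's 10 chords.
D: 16 bars of 3 beats is 48 beats; at 2 beats each that's 24 chords.
Overall: 76 chords over 48 bars → 76/48 = 19/12 chords per bar.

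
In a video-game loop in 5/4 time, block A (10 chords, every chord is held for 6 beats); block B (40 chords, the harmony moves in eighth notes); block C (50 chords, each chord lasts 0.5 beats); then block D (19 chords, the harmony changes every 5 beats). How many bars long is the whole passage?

A: 10 × 6 = 60 beats = 12 bars.
B: 40 × 0.5 = 20 beats = 4 bars.
C: 50 × 0.5 = 25 beats = 5 bars.
D: 19 × 5 = 95 beats = 19 bars.
Total: 12 + 4 + 5 + 19 = 40 bars.

40 bars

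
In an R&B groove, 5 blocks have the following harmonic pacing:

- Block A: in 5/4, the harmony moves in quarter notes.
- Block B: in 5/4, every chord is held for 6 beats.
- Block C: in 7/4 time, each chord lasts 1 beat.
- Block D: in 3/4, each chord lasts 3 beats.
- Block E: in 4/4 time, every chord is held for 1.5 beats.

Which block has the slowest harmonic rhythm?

A: each chord is 1 beat in 5/4, so 5 per bar.
B: each chord is 6 beats in 5/4, so 5/6 per bar.
C: each chord is 1 beat in 7/4, so 7 per bar.
D: each chord is 3 beats in 3/4, so 1 per bar.
E: each chord is 1.5 beats in 4/4, so 8/3 per bar.
Slowest is B at 5/6 chords/bar.

Block B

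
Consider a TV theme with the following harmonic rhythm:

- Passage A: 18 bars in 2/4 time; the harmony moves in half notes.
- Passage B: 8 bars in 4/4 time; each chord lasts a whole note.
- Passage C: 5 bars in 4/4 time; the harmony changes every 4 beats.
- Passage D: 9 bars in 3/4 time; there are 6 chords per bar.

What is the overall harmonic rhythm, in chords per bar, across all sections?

A: 18 × 2 = 36 beats ÷ 2 = 18 chords.
B: 8 × 4 = 32 beats ÷ 4 = 8 chords.
C: 5 × 4 = 20 beats ÷ 4 = 5 chords.
D: 9 × 3 = 27 beats ÷ 0.5 = 54 chords.
Overall: 85 chords over 40 bars → 85/40 = 2.125 chords per bar.

2.125 chords per bar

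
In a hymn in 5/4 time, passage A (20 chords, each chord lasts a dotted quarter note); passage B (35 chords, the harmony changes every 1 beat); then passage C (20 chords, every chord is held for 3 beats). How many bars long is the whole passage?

A: 20 × 1.5 = 30 beats = 6 bars.
B: 35 × 1 = 35 beats = 7 bars.
C: 20 × 3 = 60 beats = 12 bars.
Total: 6 + 7 + 12 = 25 bars.

25 bars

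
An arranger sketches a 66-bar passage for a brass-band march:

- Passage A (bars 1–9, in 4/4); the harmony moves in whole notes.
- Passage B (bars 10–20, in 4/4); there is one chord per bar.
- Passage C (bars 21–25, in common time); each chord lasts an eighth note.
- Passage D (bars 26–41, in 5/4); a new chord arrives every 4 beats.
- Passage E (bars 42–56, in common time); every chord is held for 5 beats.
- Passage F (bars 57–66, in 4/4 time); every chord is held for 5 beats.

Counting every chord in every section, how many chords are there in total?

A has 36 beats and chords last 4 each, so 9 chords.
B has 44 beats and chords last 4 each, so 11 chords.
C has 20 beats and chords last 0.5 each, so 40 chords.
D has 80 beats and chords last 4 each, so 20 chords.
E has 60 beats and chords last 5 each, so 12 chords.
F has 40 beats and chords last 5 each, so 8 chords.
Total: 9 + 11 + 40 + 20 + 12 + 8 = 100.

100 chords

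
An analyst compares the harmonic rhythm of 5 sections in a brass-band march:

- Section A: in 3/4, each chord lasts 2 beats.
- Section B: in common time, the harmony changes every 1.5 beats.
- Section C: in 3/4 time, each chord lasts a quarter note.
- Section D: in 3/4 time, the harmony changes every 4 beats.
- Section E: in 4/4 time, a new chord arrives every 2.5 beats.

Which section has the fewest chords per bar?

Section D

A: 3 beats/bar ÷ 2 beats/chord = 1.5 chords/bar.
B: 4 beats/bar ÷ 1.5 beats/chord = 8/3 chords/bar.
C: 3 beats/bar ÷ 1 beat/chord = 3 chords/bar.
D: 3 beats/bar ÷ 4 beats/chord = 0.75 chords/bar.
E: 4 beats/bar ÷ 2.5 beats/chord = 1.6 chords/bar.
Slowest is D at 0.75 chords/bar.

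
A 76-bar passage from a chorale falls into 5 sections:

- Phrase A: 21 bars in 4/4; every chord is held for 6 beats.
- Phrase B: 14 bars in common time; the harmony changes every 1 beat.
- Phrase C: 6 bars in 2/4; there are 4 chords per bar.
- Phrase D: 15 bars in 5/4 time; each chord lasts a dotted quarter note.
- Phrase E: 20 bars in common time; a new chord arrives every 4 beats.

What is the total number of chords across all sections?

A: 21 bars × 4 beats = 84 beats; 6 beats/chord → 14 chords.
B: 14 bars × 4 beats = 56 beats; 1 beat/chord → 56 chords.
C: 6 bars × 2 beats = 12 beats; 0.5 beats/chord → 24 chords.
D: 15 bars × 5 beats = 75 beats; 1.5 beats/chord → 50 chords.
E: 20 bars × 4 beats = 80 beats; 4 beats/chord → 20 chords.
Total: 14 + 56 + 24 + 50 + 20 = 164.

164 chords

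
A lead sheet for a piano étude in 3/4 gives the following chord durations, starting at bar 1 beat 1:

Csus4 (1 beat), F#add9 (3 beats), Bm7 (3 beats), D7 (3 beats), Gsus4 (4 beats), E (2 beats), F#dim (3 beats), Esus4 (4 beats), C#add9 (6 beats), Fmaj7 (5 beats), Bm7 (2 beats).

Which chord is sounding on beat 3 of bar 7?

Beat 3 of bar 7 is beat (7−1)×3 + 3 = 21 overall.
Running totals: Csus4 ends at 1, F#add9 ends at 4, Bm7 ends at 7, D7 ends at 10, Gsus4 ends at 14, E ends at 16, F#dim ends at 19, Esus4 ends at 23.
Beat 21 falls within Esus4.

Esus4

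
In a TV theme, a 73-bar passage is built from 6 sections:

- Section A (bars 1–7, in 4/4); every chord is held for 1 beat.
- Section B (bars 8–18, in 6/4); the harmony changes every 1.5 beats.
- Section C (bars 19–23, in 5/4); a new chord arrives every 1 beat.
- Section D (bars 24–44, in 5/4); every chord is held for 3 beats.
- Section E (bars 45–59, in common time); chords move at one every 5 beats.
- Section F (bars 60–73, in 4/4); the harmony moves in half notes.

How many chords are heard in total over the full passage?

172 chords

A: 7·4 = 28 beats, 28/1 = 28 chords.
B: 11·6 = 66 beats, 66/1.5 = 44 chords.
C: 5·5 = 25 beats, 25/1 = 25 chords.
D: 21·5 = 105 beats, 105/3 = 35 chords.
E: 15·4 = 60 beats, 60/5 = 12 chords.
F: 14·4 = 56 beats, 56/2 = 28 chords.
Total: 28 + 44 + 25 + 35 + 12 + 28 = 172.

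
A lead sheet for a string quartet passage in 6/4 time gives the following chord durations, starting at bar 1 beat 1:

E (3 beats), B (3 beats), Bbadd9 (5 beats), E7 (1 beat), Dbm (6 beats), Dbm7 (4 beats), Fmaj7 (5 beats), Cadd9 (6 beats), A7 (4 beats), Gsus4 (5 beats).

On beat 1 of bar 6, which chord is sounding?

Beat 1 of bar 6 is beat (6−1)×6 + 1 = 31 overall.
Running totals: E ends at 3, B ends at 6, Bbadd9 ends at 11, E7 ends at 12, Dbm ends at 18, Dbm7 ends at 22, Fmaj7 ends at 27, Cadd9 ends at 33.
Beat 31 falls within Cadd9.

Cadd9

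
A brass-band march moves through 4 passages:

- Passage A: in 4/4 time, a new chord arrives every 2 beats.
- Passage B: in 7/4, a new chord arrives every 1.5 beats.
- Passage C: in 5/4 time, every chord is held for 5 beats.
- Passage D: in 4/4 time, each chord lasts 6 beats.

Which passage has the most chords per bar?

A: 4 beats/bar ÷ 2 beats/chord = 2 chords/bar.
B: 7 beats/bar ÷ 1.5 beats/chord = 14/3 chords/bar.
C: 5 beats/bar ÷ 5 beats/chord = 1 chord/bar.
D: 4 beats/bar ÷ 6 beats/chord = 2/3 chords/bar.
Fastest is B at 14/3 chords/bar.

Passage B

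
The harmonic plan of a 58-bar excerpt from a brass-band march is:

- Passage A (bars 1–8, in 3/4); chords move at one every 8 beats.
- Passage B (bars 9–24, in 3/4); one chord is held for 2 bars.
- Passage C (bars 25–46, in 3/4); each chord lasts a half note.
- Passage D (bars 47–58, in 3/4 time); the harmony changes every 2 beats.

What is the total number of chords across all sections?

62 chords

A has 24 beats and chords last 8 each, so 3 chords.
B has 48 beats and chords last 6 each, so 8 chords.
C has 66 beats and chords last 2 each, so 33 chords.
D has 36 beats and chords last 2 each, so 18 chords.
Total: 3 + 8 + 33 + 18 = 62.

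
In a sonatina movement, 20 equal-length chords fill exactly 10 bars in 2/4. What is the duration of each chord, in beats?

1 beat

10 bars × 2 beats/bar = 20 beats total.
20 beats ÷ 20 chords = 1 beats per chord.
(That is a quarter note.)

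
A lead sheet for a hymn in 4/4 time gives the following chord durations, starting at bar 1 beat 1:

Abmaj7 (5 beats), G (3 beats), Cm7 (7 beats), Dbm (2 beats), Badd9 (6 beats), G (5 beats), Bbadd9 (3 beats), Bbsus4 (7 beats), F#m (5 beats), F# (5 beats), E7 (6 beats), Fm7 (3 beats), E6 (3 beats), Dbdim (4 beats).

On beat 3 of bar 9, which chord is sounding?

Beat 3 of bar 9 is beat (9−1)×4 + 3 = 35 overall.
Running totals: Abmaj7 ends at 5, G ends at 8, Cm7 ends at 15, Dbm ends at 17, Badd9 ends at 23, G ends at 28, Bbadd9 ends at 31, Bbsus4 ends at 38.
Beat 35 falls within Bbsus4.

Bbsus4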